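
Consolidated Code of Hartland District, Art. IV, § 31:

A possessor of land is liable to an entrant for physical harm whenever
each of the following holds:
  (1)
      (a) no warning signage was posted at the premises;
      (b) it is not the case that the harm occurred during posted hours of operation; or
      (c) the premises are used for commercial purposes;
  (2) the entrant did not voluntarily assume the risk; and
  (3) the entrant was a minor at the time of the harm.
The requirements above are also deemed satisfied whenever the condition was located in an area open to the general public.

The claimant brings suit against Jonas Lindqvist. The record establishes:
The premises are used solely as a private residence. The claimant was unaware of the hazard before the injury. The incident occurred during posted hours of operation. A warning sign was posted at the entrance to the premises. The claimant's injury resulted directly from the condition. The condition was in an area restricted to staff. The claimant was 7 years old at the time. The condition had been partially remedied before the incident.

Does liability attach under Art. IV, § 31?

(a) no signage posted — not met.
(b) not (during posted hours) — fails.
(c) commercial use — fails.
(1): F OR F OR F → false.
(2) no assumed risk — met.
(3) entrant a minor — met.
Overall = F AND T AND T = false.
Exception (public area) — not satisfied.
Result: main false OR exception false → false.

No — not liable.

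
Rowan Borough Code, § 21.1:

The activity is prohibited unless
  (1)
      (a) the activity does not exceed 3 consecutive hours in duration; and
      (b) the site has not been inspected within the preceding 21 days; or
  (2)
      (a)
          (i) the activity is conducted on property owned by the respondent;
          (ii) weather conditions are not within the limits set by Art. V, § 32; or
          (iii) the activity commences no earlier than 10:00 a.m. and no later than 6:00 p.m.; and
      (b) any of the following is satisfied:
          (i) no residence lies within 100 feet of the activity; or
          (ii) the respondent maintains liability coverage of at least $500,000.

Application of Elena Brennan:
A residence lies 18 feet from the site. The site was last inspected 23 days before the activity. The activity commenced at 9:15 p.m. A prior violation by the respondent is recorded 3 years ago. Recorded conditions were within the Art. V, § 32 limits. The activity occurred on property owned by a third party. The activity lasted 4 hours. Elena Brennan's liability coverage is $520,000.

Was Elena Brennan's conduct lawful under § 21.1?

No — unlawful.

(a) ≤ 3 hrs duration — fails.
(b) not (site inspected) — holds.
So (1) is not satisfied (F AND T).
(i) own property — fails.
(ii) not (weather ok) — fails.
(iii) start within hours — not satisfied.
(a) = F OR F OR F = false.
(i) no residence in 100 ft — not satisfied.
(ii) coverage ≥ $500,000 — met.
So (b) is satisfied (F OR T).
So (2) is not satisfied (F AND T).
So Overall is not satisfied (F OR F).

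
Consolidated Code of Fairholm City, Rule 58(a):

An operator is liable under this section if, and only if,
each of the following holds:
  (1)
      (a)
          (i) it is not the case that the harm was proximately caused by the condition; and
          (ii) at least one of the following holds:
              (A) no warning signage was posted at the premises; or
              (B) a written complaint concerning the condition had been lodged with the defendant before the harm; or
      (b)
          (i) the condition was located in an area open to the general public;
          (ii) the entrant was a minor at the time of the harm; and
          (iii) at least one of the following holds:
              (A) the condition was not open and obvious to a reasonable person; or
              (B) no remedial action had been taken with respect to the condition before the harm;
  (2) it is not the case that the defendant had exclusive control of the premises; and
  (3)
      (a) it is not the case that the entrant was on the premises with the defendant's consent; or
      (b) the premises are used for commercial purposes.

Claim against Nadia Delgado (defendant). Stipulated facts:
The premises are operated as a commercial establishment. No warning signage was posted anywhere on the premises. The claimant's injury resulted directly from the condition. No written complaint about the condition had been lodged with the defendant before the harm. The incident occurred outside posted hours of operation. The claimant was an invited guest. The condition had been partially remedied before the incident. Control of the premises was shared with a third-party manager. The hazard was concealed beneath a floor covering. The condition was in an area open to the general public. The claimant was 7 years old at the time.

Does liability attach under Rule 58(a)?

Yes — liable.

(i) not (proximate cause) — not satisfied.
(A) no signage posted — satisfied.
(B) complaint lodged — fails.
So (ii) is satisfied (T OR F).
(a) = F AND T = false.
(i) public area — holds.
(ii) entrant a minor — met.
(A) not open/obvious — met.
(B) no remedial action — not satisfied.
So (iii) is satisfied (T OR F).
(b): T AND T AND T → true.
So (1) is satisfied (F OR T).
(2) not (exclusive control) — satisfied.
(a) not (consent to enter) — not met.
(b) commercial use — holds.
(3): F OR T → true.
Overall = T AND T AND T = true.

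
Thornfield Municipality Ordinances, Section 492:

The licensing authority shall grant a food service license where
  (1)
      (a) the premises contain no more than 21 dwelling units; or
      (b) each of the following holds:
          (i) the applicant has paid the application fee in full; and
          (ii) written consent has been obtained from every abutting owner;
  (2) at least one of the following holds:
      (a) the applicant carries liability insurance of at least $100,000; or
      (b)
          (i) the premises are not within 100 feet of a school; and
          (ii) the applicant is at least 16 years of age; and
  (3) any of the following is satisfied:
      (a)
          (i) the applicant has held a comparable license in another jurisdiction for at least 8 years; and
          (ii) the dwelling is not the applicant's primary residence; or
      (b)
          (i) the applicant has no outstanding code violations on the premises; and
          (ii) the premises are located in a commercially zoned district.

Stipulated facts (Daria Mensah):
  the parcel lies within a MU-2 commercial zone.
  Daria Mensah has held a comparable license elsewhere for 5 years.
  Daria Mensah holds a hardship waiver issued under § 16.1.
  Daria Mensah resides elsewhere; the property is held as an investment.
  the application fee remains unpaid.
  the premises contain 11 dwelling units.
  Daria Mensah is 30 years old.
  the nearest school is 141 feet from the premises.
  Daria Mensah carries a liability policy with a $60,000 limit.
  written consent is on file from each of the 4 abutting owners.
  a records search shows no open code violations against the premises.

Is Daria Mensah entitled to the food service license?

Yes — granted.

(a) ≤ 21 units — satisfied.
(i) fee paid — fails.
(ii) all abutters consent — met.
(b): F AND T → false.
(1) = T OR F = true.
(a) insurance ≥ $100,000 — fails.
(i) ≥100 ft from school — met.
(ii) age ≥ 16 — holds.
So (b) is satisfied (T AND T).
(2): F OR T → true.
(i) prior license ≥ 8 yr — not satisfied.
(ii) not (primary residence) — met.
(a) = F AND T = false.
(i) no code violations — holds.
(ii) commercially zoned — satisfied.
(b): T AND T → true.
(3): F OR T → true.
Overall = T AND T AND T = true.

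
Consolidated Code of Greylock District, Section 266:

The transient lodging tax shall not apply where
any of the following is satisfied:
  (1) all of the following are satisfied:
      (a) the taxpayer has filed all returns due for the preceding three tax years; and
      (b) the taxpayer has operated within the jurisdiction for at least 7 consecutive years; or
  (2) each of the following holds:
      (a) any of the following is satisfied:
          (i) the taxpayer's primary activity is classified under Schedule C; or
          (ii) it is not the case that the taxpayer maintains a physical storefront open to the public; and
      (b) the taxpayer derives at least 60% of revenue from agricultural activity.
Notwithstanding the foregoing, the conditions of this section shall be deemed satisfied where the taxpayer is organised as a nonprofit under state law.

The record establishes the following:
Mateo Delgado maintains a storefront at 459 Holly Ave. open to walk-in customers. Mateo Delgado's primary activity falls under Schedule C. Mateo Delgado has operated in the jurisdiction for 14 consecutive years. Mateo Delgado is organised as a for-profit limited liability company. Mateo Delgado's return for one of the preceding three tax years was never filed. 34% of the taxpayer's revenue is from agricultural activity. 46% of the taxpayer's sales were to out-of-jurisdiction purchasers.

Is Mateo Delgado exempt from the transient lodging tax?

No — not exempt.

(a) returns current — not met.
(b) ≥ 7 yrs in jurisdiction — satisfied.
So (1) is not satisfied (F AND T).
(i) Schedule C activity — holds.
(ii) not (has storefront) — not met.
(a): T OR F → true.
(b) ≥60% agricultural — not satisfied.
(2): T AND F → false.
Overall = F OR F = false.
Exception (nonprofit) — not satisfied.
Result: main false OR exception false → false.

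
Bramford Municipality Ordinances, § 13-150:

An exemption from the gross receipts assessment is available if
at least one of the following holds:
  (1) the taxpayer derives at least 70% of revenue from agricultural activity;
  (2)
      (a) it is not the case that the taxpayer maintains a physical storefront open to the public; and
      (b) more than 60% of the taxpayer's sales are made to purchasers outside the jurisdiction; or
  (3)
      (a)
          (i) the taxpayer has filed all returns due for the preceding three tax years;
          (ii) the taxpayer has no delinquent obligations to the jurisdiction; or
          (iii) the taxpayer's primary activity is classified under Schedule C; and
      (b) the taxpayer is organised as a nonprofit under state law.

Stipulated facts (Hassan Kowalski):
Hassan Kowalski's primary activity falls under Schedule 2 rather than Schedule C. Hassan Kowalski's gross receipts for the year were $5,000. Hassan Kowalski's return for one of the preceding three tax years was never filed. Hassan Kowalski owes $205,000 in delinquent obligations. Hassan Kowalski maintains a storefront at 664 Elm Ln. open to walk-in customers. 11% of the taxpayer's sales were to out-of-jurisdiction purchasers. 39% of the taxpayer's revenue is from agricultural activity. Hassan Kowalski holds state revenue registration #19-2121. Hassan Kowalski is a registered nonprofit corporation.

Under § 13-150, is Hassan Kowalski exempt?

(1) ≥70% agricultural — not satisfied.
(a) not (has storefront) — fails.
(b) >60% out-of-jur. sales — not satisfied.
So (2) is not satisfied (F AND F).
(i) returns current — not satisfied.
(ii) no delinquency — not met.
(iii) Schedule C activity — not met.
So (a) is not satisfied (F OR F OR F).
(b) nonprofit — satisfied.
(3) = F AND T = false.
Overall = F OR F OR F = false.

No — not exempt.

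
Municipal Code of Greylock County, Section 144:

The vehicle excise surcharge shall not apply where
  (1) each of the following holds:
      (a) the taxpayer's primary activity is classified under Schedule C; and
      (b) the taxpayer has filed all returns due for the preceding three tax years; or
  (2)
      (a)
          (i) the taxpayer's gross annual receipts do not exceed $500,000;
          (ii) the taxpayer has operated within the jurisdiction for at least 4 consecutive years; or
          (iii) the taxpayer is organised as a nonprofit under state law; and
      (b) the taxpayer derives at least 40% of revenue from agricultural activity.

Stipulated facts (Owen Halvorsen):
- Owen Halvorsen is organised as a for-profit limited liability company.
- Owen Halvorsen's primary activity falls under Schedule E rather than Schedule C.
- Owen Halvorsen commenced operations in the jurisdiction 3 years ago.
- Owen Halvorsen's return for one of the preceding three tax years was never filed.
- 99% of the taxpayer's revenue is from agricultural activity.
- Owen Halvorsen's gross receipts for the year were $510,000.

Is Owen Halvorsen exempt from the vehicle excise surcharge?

No — not exempt.

(a) Schedule C activity — fails.
(b) returns current — not met.
(1): F AND F → false.
(i) receipts ≤ $500,000 — not met.
(ii) ≥ 4 yrs in jurisdiction — not satisfied.
(iii) nonprofit — not satisfied.
So (a) is not satisfied (F OR F OR F).
(b) ≥40% agricultural — satisfied.
(2): F AND T → false.
Overall = F OR F = false.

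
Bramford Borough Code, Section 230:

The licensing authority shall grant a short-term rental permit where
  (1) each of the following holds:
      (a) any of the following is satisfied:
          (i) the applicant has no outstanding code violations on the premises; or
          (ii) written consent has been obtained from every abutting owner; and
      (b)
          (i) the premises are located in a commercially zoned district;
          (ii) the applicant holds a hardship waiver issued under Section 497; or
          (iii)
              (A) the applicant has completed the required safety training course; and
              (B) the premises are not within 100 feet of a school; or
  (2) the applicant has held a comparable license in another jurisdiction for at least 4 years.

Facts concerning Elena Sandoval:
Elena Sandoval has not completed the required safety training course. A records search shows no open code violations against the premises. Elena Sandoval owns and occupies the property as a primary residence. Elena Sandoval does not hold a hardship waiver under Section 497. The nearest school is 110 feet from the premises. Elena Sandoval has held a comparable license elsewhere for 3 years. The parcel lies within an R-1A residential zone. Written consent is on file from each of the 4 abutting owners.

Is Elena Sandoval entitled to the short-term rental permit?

(i) no code violations — holds.
(ii) all abutters consent — met.
So (a) is satisfied (T OR T).
(i) commercially zoned — not met.
(ii) hardship waiver — fails.
(A) safety training — fails.
(B) ≥100 ft from school — satisfied.
So (iii) is not satisfied (F AND T).
(b): F OR F OR F → false.
(1): T AND F → false.
(2) prior license ≥ 4 yr — not satisfied.
Overall: F OR F → false.

No — denied.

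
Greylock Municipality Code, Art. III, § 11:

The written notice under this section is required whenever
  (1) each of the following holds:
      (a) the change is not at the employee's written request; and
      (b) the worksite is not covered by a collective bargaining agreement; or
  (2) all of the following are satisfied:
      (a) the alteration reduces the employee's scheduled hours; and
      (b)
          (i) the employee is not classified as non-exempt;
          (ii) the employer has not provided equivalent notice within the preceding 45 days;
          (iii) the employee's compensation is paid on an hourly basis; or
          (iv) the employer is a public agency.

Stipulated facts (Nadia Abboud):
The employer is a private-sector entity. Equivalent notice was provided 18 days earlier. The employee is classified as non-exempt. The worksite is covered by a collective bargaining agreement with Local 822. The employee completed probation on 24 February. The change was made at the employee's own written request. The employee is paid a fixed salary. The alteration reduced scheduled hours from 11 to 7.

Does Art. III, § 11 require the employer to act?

No — not required.

(a) not employee-requested — not satisfied.
(b) no CBA — fails.
(1) = F AND F = false.
(a) hours reduced — met.
(i) not (non-exempt) — not met.
(ii) no recent notice — not met.
(iii) hourly-paid — fails.
(iv) public agency — not satisfied.
(b): F OR F OR F OR F → false.
(2) = T AND F = false.
So Overall is not satisfied (F OR F).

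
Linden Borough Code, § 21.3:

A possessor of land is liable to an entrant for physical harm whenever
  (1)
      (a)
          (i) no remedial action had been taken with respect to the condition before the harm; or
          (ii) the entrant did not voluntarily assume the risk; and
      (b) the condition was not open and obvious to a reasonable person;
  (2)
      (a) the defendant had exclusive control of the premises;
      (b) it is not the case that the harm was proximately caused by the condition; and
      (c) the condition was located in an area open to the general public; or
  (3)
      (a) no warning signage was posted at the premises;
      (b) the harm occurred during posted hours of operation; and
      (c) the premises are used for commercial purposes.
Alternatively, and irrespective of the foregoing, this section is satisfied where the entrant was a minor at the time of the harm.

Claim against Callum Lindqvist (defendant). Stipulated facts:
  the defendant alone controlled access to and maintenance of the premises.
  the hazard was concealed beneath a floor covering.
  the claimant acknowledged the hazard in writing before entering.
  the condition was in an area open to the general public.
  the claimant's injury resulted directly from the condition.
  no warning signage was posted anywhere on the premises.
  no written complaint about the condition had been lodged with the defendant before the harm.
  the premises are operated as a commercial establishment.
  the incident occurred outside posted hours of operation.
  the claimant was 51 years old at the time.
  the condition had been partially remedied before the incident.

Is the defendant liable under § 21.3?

No — not liable.

(i) no remedial action — not satisfied.
(ii) no assumed risk — not satisfied.
(a) = F OR F = false.
(b) not open/obvious — satisfied.
(1) = F AND T = false.
(a) exclusive control — met.
(b) not (proximate cause) — not met.
(c) public area — satisfied.
(2) = T AND F AND T = false.
(a) no signage posted — satisfied.
(b) during posted hours — not met.
(c) commercial use — holds.
(3): T AND F AND T → false.
So Overall is not satisfied (F OR F OR F).
Exception (entrant a minor) — not satisfied.
Result: main false OR exception false → false.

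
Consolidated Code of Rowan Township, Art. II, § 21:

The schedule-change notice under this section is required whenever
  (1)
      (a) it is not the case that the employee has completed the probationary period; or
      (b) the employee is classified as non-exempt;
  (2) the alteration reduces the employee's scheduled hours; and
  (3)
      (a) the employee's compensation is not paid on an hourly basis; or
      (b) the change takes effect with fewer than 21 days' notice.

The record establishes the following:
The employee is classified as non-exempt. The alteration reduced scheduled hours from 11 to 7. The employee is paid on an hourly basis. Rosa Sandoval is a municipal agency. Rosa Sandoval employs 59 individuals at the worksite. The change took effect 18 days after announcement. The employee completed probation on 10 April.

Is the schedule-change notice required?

Yes — required.

(a) not (past probation) — fails.
(b) non-exempt — met.
(1): F OR T → true.
(2) hours reduced — holds.
(a) not (hourly-paid) — fails.
(b) < 21 days' notice — holds.
(3): F OR T → true.
Overall: T AND T AND T → true.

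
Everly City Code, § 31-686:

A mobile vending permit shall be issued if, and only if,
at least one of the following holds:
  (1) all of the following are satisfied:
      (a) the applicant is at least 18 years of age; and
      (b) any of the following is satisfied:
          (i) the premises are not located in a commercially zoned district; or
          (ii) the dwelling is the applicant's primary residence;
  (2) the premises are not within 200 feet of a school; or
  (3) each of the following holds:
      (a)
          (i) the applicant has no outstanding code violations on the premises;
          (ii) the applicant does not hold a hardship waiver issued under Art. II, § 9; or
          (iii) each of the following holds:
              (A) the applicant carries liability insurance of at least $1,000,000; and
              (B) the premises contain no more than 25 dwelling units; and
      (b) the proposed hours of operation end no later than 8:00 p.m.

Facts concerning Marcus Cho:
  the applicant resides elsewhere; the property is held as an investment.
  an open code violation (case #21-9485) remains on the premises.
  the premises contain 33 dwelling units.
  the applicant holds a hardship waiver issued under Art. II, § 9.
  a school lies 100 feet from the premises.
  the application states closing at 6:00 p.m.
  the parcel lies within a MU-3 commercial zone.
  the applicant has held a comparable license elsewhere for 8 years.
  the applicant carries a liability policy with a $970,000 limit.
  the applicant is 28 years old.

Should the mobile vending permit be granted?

No — denied.

(a) age ≥ 18 — satisfied.
(i) not (commercially zoned) — not satisfied.
(ii) primary residence — fails.
(b) = F OR F = false.
So (1) is not satisfied (T AND F).
(2) ≥200 ft from school — not satisfied.
(i) no code violations — not satisfied.
(ii) not (hardship waiver) — fails.
(A) insurance ≥ $1,000,000 — not satisfied.
(B) ≤ 25 units — not met.
(iii): F AND F → false.
(a) = F OR F OR F = false.
(b) closes by 8 p.m. — holds.
So (3) is not satisfied (F AND T).
Overall = F OR F OR F = false.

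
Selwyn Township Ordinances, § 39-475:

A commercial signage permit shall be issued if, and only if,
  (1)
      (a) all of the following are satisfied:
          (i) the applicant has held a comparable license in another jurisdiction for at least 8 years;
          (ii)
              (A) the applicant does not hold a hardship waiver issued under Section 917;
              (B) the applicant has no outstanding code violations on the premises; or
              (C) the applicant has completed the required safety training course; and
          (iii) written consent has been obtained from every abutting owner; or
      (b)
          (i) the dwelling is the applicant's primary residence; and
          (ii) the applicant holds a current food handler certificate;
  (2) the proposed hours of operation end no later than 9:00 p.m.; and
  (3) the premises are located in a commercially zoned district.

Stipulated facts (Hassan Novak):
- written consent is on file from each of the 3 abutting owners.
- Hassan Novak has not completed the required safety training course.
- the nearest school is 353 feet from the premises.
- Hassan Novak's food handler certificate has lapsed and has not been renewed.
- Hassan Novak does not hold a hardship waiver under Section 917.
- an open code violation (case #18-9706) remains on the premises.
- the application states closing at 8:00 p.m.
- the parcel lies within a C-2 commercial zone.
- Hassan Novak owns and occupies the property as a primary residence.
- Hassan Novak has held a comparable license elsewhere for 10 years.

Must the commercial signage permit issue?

Yes — granted.

(i) prior license ≥ 8 yr — satisfied.
(A) not (hardship waiver) — satisfied.
(B) no code violations — not met.
(C) safety training — fails.
(ii) = T OR F OR F = true.
(iii) all abutters consent — holds.
(a) = T AND T AND T = true.
(i) primary residence — holds.
(ii) food handler cert. — not met.
(b): T AND F → false.
So (1) is satisfied (T OR F).
(2) closes by 9 p.m. — met.
(3) commercially zoned — met.
Overall = T AND T AND T = true.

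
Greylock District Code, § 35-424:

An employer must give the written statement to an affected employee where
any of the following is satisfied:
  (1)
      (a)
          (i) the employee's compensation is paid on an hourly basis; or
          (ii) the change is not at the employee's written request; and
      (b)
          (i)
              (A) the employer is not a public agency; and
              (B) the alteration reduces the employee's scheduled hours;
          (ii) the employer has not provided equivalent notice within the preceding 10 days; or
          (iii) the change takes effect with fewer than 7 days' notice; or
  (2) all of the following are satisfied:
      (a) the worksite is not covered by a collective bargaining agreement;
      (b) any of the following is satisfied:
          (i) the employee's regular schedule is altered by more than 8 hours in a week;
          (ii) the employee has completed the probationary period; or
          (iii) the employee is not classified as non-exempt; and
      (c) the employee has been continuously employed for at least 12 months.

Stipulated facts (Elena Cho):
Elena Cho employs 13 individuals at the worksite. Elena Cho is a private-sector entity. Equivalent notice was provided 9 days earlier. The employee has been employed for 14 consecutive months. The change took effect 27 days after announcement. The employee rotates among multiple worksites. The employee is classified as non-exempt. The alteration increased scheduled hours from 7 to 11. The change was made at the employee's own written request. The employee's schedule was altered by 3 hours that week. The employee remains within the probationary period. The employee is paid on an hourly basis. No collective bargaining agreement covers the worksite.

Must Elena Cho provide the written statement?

No — not required.

(i) hourly-paid — holds.
(ii) not employee-requested — not met.
(a): T OR F → true.
(A) not (public agency) — satisfied.
(B) hours reduced — fails.
(i): T AND F → false.
(ii) no recent notice — not satisfied.
(iii) < 7 days' notice — not satisfied.
(b) = F OR F OR F = false.
(1): T AND F → false.
(a) no CBA — holds.
(i) schedule shift > 8h — not met.
(ii) past probation — not met.
(iii) not (non-exempt) — fails.
(b) = F OR F OR F = false.
(c) tenure ≥ 12 mo. — holds.
So (2) is not satisfied (T AND F AND T).
So Overall is not satisfied (F OR F).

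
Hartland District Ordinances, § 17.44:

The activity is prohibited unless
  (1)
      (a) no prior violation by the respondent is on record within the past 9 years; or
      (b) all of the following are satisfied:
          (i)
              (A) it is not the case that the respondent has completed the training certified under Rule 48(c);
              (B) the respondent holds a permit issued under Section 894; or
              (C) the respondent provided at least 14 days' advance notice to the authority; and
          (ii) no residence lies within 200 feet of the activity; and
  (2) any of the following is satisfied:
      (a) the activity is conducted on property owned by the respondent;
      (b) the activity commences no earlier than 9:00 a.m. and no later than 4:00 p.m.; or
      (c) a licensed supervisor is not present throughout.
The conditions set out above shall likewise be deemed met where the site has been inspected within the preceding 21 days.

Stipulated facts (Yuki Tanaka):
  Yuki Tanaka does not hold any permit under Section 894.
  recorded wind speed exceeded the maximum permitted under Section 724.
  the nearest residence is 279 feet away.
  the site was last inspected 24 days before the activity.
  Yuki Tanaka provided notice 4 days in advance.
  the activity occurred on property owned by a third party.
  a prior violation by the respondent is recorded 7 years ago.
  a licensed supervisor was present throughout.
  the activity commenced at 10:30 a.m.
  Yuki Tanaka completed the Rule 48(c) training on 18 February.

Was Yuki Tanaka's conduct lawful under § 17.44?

No — unlawful.

(a) no prior violation — fails.
(A) not (training certified) — fails.
(B) holds permit — not met.
(C) ≥14 days' notice — fails.
So (i) is not satisfied (F OR F OR F).
(ii) no residence in 200 ft — satisfied.
(b) = F AND T = false.
(1) = F OR F = false.
(a) own property — not satisfied.
(b) start within hours — satisfied.
(c) not (supervisor present) — not met.
So (2) is satisfied (F OR T OR F).
So Overall is not satisfied (F AND T).
Exception (site inspected) — not satisfied.
Result: main false OR exception false → false.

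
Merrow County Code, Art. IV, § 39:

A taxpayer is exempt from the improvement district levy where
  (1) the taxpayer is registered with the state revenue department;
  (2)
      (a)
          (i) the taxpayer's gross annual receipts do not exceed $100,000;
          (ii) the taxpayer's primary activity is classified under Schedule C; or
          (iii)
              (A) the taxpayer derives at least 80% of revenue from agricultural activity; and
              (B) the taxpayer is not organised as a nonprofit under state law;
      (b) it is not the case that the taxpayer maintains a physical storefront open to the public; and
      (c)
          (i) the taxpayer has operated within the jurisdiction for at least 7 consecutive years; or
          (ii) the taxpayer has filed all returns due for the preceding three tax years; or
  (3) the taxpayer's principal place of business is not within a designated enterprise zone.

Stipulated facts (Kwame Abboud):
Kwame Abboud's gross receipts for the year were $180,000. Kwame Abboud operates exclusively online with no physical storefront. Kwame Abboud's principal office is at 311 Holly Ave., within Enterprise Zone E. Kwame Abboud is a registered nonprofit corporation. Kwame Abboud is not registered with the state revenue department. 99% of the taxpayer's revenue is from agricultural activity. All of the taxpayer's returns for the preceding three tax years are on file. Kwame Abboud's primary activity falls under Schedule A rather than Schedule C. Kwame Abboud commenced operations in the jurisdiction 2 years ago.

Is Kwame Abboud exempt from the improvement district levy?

(1) state-registered — not met.
(i) receipts ≤ $100,000 — not met.
(ii) Schedule C activity — fails.
(A) ≥80% agricultural — met.
(B) not (nonprofit) — not satisfied.
So (iii) is not satisfied (T AND F).
So (a) is not satisfied (F OR F OR F).
(b) not (has storefront) — satisfied.
(i) ≥ 7 yrs in jurisdiction — not satisfied.
(ii) returns current — satisfied.
So (c) is satisfied (F OR T).
(2): F AND T AND T → false.
(3) not (in enterprise zone) — fails.
Overall: F OR F OR F → false.

No — not exempt.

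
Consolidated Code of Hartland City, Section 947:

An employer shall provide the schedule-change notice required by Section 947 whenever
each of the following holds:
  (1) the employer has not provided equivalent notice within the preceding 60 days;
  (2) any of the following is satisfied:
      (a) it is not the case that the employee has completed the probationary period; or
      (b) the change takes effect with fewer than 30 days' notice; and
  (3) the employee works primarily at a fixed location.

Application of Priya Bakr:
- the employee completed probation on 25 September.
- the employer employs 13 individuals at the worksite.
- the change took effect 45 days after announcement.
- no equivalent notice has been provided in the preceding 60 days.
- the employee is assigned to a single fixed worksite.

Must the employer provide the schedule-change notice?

No — not required.

(1) no recent notice — holds.
(a) not (past probation) — fails.
(b) < 30 days' notice — not met.
So (2) is not satisfied (F OR F).
(3) fixed location — satisfied.
So Overall is not satisfied (T AND F AND T).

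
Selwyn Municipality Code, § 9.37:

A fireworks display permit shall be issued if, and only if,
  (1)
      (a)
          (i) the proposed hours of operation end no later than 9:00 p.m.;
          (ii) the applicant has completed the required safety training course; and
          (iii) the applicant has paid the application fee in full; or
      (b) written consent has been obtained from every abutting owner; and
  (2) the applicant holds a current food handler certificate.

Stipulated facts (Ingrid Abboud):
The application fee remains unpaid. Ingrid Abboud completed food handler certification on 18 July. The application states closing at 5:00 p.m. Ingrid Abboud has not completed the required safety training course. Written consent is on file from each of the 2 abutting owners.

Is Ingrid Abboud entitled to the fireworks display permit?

(i) closes by 9 p.m. — satisfied.
(ii) safety training — not satisfied.
(iii) fee paid — fails.
(a) = T AND F AND F = false.
(b) all abutters consent — satisfied.
(1): F OR T → true.
(2) food handler cert. — holds.
So Overall is satisfied (T AND T).

Yes — granted.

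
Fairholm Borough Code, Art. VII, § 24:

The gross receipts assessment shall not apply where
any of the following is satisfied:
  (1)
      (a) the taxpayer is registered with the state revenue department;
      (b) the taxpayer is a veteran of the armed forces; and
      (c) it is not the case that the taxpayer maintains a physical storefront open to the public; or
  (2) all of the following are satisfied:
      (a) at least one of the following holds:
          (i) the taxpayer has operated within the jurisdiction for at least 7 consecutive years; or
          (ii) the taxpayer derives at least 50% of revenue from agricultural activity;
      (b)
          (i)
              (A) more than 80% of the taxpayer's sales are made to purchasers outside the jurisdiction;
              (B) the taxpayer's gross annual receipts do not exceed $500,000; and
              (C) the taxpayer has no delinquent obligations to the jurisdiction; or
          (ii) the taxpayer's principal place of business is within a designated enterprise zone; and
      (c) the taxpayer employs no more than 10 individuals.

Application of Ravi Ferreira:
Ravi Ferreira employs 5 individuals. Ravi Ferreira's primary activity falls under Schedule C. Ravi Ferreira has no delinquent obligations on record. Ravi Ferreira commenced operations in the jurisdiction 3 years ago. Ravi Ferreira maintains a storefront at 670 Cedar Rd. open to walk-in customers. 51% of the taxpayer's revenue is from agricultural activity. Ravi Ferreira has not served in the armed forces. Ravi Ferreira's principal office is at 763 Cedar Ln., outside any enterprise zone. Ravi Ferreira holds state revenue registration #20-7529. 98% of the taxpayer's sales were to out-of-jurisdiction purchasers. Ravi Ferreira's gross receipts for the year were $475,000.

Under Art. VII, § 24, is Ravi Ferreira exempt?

Yes — exempt.

(a) state-registered — satisfied.
(b) veteran — not met.
(c) not (has storefront) — not satisfied.
(1) = T AND F AND F = false.
(i) ≥ 7 yrs in jurisdiction — not met.
(ii) ≥50% agricultural — satisfied.
(a): F OR T → true.
(A) >80% out-of-jur. sales — satisfied.
(B) receipts ≤ $500,000 — met.
(C) no delinquency — holds.
(i): T AND T AND T → true.
(ii) in enterprise zone — not satisfied.
(b): T OR F → true.
(c) ≤ 10 employees — holds.
So (2) is satisfied (T AND T AND T).
Overall: F OR T → true.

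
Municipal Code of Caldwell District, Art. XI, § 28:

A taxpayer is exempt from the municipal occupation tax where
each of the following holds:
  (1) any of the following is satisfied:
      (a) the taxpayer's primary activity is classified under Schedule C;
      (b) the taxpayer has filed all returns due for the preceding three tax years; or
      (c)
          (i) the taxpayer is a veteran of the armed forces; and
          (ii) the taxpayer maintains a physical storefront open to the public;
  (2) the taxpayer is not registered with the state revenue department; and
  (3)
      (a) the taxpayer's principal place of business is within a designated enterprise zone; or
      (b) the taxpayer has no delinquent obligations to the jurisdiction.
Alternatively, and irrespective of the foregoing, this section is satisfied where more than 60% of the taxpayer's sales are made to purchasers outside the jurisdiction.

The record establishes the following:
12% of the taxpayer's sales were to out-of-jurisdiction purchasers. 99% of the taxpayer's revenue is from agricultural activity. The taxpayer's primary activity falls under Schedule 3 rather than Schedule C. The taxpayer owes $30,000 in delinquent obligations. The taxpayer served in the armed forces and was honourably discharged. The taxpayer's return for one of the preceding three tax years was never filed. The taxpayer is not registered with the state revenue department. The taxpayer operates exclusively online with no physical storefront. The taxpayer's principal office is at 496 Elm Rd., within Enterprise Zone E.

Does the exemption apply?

(a) Schedule C activity — not met.
(b) returns current — not met.
(i) veteran — holds.
(ii) has storefront — fails.
(c): T AND F → false.
(1): F OR F OR F → false.
(2) not (state-registered) — met.
(a) in enterprise zone — satisfied.
(b) no delinquency — fails.
So (3) is satisfied (T OR F).
Overall: F AND T AND T → false.
Exception (>60% out-of-jur. sales) — not satisfied.
Result: main false OR exception false → false.

No — not exempt.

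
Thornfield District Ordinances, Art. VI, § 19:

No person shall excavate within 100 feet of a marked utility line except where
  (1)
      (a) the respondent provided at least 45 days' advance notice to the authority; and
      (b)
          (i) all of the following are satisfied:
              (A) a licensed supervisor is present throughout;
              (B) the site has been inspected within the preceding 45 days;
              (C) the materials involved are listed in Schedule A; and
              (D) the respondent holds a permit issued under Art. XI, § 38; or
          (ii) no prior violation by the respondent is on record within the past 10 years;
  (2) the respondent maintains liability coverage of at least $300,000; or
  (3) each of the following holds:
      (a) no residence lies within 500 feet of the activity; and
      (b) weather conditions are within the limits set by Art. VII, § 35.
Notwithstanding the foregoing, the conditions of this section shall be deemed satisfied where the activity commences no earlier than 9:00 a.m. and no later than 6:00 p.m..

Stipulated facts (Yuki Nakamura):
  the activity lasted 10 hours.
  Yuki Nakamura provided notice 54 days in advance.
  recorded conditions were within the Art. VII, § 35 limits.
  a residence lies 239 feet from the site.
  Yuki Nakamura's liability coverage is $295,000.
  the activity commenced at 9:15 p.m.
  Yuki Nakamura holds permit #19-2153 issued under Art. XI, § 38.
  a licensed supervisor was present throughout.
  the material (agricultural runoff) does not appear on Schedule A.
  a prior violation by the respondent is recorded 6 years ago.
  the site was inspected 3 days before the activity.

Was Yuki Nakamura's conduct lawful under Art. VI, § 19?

No — unlawful.

(a) ≥45 days' notice — holds.
(A) supervisor present — met.
(B) site inspected — holds.
(C) Schedule A material — not satisfied.
(D) holds permit — met.
(i) = T AND T AND F AND T = false.
(ii) no prior violation — not met.
(b) = F OR F = false.
So (1) is not satisfied (T AND F).
(2) coverage ≥ $300,000 — not met.
(a) no residence in 500 ft — not met.
(b) weather ok — met.
(3): F AND T → false.
Overall: F OR F OR F → false.
Exception (start within hours) — not satisfied.
Result: main false OR exception false → false.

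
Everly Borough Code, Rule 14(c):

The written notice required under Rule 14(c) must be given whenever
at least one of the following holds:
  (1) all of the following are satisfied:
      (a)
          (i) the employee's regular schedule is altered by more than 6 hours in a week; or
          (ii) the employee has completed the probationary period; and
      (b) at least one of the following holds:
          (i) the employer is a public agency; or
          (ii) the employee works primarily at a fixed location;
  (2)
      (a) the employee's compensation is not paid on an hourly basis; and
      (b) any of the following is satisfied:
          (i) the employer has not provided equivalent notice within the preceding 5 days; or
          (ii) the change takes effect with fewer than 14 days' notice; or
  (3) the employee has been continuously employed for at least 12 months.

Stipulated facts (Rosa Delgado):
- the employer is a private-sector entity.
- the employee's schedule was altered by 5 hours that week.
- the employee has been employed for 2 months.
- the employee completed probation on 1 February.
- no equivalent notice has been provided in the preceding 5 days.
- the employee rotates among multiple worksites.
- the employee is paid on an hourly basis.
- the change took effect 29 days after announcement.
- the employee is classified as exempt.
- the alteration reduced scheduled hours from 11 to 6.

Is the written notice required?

(i) schedule shift > 6h — fails.
(ii) past probation — met.
(a) = F OR T = true.
(i) public agency — not satisfied.
(ii) fixed location — not met.
So (b) is not satisfied (F OR F).
So (1) is not satisfied (T AND F).
(a) not (hourly-paid) — not satisfied.
(i) no recent notice — satisfied.
(ii) < 14 days' notice — not satisfied.
(b): T OR F → true.
(2): F AND T → false.
(3) tenure ≥ 12 mo. — not met.
Overall = F OR F OR F = false.

No — not required.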